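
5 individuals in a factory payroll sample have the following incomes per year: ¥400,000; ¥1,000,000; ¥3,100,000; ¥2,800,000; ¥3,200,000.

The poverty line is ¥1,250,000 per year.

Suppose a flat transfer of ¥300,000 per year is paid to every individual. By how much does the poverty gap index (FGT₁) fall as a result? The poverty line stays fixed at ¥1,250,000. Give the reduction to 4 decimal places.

0.0880

Before: below the line — ¥400,000, ¥1,000,000; poverty gap index (FGT₁) = 0.176000.
After the ¥300,000 transfer: below the line — ¥700,000; poverty gap index (FGT₁) = 0.088000.
Reduction = 0.176000 − 0.088000 = 0.0880.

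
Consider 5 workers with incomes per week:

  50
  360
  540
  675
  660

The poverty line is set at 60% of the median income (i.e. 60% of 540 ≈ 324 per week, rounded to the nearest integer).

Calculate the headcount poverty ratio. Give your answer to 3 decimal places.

0.200

1 of the 5 workers have income below 324.
H = 1/5 = 0.200.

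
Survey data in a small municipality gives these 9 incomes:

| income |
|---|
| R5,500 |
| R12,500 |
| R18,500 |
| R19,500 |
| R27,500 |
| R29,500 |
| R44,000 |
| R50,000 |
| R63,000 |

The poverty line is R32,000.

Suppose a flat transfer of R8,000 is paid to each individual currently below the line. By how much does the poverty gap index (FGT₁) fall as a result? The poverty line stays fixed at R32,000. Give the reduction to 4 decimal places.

Before: below the line — R5,500, R12,500, R18,500, R19,500, R27,500, R29,500; poverty gap index (FGT₁) = 0.274306.
After the R8,000 transfer: below the line — R13,500, R20,500, R26,500, R27,500; poverty gap index (FGT₁) = 0.138889.
Reduction = 0.274306 − 0.138889 = 0.1354.

0.1354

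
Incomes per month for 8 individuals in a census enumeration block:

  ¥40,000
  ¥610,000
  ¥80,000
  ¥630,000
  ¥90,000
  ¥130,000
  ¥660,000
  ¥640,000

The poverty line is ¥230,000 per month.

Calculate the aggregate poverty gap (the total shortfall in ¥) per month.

¥580,000

Below z: ¥40,000, ¥80,000, ¥90,000, ¥130,000 (q = 4 of N = 8).
Individual gaps: 230000−40000 = 190000; 230000−80000 = 150000; 230000−90000 = 140000; 230000−130000 = 100000.
Aggregate gap = ¥580,000.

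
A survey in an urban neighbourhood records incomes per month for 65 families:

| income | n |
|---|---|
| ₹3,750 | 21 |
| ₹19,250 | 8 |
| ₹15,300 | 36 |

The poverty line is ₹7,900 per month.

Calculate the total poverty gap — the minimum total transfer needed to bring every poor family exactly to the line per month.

₹87,150

Incomes under z: 21×₹3,750 (q = 21 of N = 65).
Individual gaps: 21×(7900−3750) = 87150.
Aggregate gap = ₹87,150.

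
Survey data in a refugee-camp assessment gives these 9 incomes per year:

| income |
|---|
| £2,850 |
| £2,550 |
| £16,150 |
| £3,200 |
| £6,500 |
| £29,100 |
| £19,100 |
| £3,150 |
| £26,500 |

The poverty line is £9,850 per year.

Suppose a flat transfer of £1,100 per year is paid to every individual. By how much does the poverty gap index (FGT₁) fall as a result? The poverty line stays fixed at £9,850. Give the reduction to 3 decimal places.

0.062

Before: below the line — £2,550, £2,850, £3,150, £3,200, £6,500; poverty gap index (FGT₁) = 0.34969.
After the £1,100 transfer: below the line — £3,650, £3,950, £4,250, £4,300, £7,600; poverty gap index (FGT₁) = 0.28765.
Reduction = 0.34969 − 0.28765 = 0.062.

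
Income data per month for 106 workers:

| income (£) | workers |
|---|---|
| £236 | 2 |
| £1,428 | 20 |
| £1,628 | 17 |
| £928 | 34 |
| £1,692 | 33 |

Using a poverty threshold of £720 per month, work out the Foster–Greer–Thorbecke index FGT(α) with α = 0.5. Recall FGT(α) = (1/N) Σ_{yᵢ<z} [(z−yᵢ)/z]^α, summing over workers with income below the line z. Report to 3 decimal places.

0.015

Below z: 2×£236 (q = 2 of N = 106).
Normalized shortfalls: (720−236)/720 = 0.6722 (×2).
Raised to α = 0.5: 0.81989 (×2).
Sum = 1.639783; FGT(0.5) = 1.639783 / 106 = 0.015.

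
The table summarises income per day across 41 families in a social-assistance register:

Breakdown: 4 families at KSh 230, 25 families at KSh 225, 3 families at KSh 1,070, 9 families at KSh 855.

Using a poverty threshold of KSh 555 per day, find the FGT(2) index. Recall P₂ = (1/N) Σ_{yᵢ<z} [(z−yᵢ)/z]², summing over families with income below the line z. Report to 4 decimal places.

0.2490

Below z: 25×KSh 225, 4×KSh 230 (q = 29 of N = 41).
Shortfall ratios: (555−225)/555 = 0.5946 (×25); (555−230)/555 = 0.5856 (×4).
Squared: 0.3535 (×25); 0.3429 (×4).
Sum = 10.210210; P₂ = 10.210210 / 41 = 0.2490.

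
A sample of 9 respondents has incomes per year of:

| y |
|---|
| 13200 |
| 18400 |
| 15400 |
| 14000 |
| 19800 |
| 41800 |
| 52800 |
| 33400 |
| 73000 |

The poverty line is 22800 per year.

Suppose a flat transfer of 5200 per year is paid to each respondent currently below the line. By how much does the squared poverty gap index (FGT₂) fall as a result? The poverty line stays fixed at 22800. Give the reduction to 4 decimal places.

Before: below the line — 13200, 14000, 15400, 18400, 19800; squared poverty gap index (FGT₂) = 0.054017.
After the 5200 transfer: below the line — 18400, 19200, 20600; squared poverty gap index (FGT₂) = 0.007943.
Reduction = 0.054017 − 0.007943 = 0.0461.

0.0461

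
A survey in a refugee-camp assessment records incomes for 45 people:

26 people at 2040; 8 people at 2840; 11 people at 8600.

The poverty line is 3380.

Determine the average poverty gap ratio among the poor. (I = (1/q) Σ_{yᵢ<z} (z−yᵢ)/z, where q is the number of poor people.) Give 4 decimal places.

Below z: 26×2040, 8×2840 (q = 34 of N = 45).
Relative gaps: 0.3964 (×26), 0.1598 (×8); sum = 11.585799.
I averages over the q = 34 poor units only: 11.585799 / 34 = 0.3408.

0.3408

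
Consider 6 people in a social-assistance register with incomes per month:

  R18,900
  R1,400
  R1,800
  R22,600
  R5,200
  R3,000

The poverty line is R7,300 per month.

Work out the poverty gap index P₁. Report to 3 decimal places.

Below z: R1,400, R1,800, R3,000, R5,200 (q = 4 of N = 6).
Gap ratios (z−y)/z: (7300−1400)/7300 = 0.8082; (7300−1800)/7300 = 0.7534; (7300−3000)/7300 = 0.5890; (7300−5200)/7300 = 0.2877.
Σ = 2.438356. Dividing by the full population N = 6 gives P₁ = 0.406.

0.406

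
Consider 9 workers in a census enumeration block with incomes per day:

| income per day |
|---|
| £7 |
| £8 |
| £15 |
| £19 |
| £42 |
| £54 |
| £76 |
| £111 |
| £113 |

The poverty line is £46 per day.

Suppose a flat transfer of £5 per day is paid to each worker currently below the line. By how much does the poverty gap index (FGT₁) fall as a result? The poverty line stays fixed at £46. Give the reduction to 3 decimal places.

Before: below the line — £7, £8, £15, £19, £42; poverty gap index (FGT₁) = 0.33575.
After the £5 transfer: below the line — £12, £13, £20, £24; poverty gap index (FGT₁) = 0.27778.
Reduction = 0.33575 − 0.27778 = 0.058.

0.058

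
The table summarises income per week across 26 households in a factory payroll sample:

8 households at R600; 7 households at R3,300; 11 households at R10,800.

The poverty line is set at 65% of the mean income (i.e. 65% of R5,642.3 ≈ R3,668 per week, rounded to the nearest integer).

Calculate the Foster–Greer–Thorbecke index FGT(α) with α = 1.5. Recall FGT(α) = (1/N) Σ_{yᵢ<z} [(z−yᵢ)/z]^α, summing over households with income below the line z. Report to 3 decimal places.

0.244

Below the line: 8×R600, 7×R3,300 (q = 15 of N = 26).
Relative gaps: (3668−600)/3668 = 0.8364 (×8); (3668−3300)/3668 = 0.1003 (×7).
Raised to α = 1.5: 0.76496 (×8); 0.03178 (×7).
Sum = 6.342131; FGT(1.5) = 6.342131 / 26 = 0.244.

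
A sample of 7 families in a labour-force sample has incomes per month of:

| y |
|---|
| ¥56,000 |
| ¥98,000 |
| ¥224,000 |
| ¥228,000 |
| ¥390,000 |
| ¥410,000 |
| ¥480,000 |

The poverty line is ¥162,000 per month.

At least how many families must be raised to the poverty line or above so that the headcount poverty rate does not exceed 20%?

1

Currently q = 2 of N = 7 are below the line (H = 0.286).
A headcount ratio of at most 20% allows at most ⌊0.20 × 7⌋ = 1 poor families.
So at least 2 − 1 = 1 must be lifted.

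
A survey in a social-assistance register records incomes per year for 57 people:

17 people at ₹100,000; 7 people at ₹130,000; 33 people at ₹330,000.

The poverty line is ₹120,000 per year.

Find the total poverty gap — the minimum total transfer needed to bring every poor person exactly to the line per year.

Poor units: 17×₹100,000 (q = 17 of N = 57).
Individual gaps: 17×(120000−100000) = 340000.
Aggregate gap = ₹340,000.

₹340,000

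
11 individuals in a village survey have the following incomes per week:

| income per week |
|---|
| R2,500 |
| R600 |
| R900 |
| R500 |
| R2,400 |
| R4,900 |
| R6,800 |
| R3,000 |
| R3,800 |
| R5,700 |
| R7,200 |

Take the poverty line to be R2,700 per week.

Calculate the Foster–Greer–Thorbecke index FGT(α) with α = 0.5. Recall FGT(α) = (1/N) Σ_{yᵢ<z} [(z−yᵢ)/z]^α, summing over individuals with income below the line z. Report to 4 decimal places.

Below z: R500, R600, R900, R2,400, R2,500 (q = 5 of N = 11).
Relative gaps: (2700−500)/2700 = 0.8148; (2700−600)/2700 = 0.7778; (2700−900)/2700 = 0.6667; (2700−2400)/2700 = 0.1111; (2700−2500)/2700 = 0.0741.
Raised to α = 0.5: 0.90267; 0.88192; 0.81650; 0.33333; 0.27217.
Sum = 3.206583; FGT(0.5) = 3.206583 / 11 = 0.2915.

0.2915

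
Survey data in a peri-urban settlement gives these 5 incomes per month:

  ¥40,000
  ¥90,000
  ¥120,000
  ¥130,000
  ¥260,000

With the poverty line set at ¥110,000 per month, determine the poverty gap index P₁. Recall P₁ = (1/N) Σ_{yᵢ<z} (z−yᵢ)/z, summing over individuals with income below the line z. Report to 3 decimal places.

0.164

Below the line: ¥40,000, ¥90,000 (q = 2 of N = 5).
Gap ratios (z−y)/z: (110000−40000)/110000 = 0.6364; (110000−90000)/110000 = 0.1818.
Σ = 0.818182. Dividing by the full population N = 5 gives P₁ = 0.164.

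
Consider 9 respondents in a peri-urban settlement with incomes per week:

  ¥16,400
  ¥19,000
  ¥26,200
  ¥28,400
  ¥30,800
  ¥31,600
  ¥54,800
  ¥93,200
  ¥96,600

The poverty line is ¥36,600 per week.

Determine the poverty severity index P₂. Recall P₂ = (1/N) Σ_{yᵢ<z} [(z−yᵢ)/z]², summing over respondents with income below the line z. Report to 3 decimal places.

Poor units: ¥16,400, ¥19,000, ¥26,200, ¥28,400, ¥30,800, ¥31,600 (q = 6 of N = 9).
Normalized shortfalls: (36600−16400)/36600 = 0.5519; (36600−19000)/36600 = 0.4809; (36600−26200)/36600 = 0.2842; (36600−28400)/36600 = 0.2240; (36600−30800)/36600 = 0.1585; (36600−31600)/36600 = 0.1366.
Squared: 0.3046; 0.2312; 0.0807; 0.0502; 0.0251; 0.0187.
Sum = 0.710562; P₂ = 0.710562 / 9 = 0.079.

0.079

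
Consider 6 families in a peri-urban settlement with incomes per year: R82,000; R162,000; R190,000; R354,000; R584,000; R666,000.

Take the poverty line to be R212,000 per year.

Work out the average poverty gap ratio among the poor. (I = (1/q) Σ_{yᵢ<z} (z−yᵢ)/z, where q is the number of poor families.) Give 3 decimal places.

Below z: R82,000, R162,000, R190,000 (q = 3 of N = 6).
Relative gaps: 0.6132, 0.2358, 0.1038; sum = 0.952830.
I averages over the q = 3 poor units only: 0.952830 / 3 = 0.318.

0.318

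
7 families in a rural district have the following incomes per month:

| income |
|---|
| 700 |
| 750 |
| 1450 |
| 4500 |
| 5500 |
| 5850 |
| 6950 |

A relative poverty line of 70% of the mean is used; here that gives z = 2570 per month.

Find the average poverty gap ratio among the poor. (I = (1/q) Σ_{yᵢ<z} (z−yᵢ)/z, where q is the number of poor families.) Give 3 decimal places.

Below z: 700, 750, 1450 (q = 3 of N = 7).
Relative gaps: 0.7276, 0.7082, 0.4358; sum = 1.871595.
The income-gap ratio divides by q (the poor only): 1.871595 / 3 = 0.624.

0.624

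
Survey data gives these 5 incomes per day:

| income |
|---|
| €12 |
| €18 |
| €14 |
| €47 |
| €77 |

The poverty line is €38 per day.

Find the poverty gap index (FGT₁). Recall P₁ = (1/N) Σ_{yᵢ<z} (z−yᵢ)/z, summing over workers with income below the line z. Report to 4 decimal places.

0.3684

Poor units: €12, €14, €18 (q = 3 of N = 5).
Gap ratios (z−y)/z: (38−12)/38 = 0.6842; (38−14)/38 = 0.6316; (38−18)/38 = 0.5263.
Σ = 1.842105. Dividing by the full population N = 5 gives P₁ = 0.3684.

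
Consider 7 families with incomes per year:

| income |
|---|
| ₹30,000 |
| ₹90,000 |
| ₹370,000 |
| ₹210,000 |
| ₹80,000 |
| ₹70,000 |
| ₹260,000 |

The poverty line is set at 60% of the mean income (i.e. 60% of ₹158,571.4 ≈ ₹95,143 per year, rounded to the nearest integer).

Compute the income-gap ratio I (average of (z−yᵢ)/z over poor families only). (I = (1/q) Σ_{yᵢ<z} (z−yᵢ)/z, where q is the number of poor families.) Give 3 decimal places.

Below z: ₹30,000, ₹70,000, ₹80,000, ₹90,000 (q = 4 of N = 7).
Relative gaps: 0.6847, 0.2643, 0.1592, 0.0541; sum = 1.162166.
I averages over the q = 4 poor units only: 1.162166 / 4 = 0.291.

0.291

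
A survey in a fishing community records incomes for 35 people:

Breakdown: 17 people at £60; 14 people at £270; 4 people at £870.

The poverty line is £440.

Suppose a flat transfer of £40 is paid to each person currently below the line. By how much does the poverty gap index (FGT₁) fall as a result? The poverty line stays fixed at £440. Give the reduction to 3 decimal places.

0.081

Before: below the line — 17×£60, 14×£270; poverty gap index (FGT₁) = 0.57403.
After the £40 transfer: below the line — 17×£100, 14×£310; poverty gap index (FGT₁) = 0.49351.
Reduction = 0.57403 − 0.49351 = 0.081.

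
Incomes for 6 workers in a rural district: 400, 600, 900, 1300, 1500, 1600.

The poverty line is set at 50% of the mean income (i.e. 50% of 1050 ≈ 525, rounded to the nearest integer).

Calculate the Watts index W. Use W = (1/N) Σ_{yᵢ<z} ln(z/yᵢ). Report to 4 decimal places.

0.0453

Below the line: 400 (q = 1 of N = 6).
ln(z/y) terms: ln(525/400) = 0.2719.
W = 0.271934 / 6 = 0.0453.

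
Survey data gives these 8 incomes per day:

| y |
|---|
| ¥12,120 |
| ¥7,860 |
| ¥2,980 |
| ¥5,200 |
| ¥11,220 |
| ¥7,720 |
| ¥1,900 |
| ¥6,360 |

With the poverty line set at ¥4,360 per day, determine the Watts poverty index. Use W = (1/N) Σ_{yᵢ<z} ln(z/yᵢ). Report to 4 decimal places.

Below the line: ¥1,900, ¥2,980 (q = 2 of N = 8).
Log shortfalls: ln(4360/1900) = 0.8306; ln(4360/2980) = 0.3805.
W = 1.211167 / 8 = 0.1514.

0.1514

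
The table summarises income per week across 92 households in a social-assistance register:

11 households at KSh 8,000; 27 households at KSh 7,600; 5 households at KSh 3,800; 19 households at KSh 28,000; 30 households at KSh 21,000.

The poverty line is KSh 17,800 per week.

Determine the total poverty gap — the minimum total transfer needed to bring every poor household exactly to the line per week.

KSh 453,200

Incomes under z: 5×KSh 3,800, 27×KSh 7,600, 11×KSh 8,000 (q = 43 of N = 92).
Individual gaps: 5×(17800−3800) = 70000; 27×(17800−7600) = 275400; 11×(17800−8000) = 107800.
Aggregate gap = KSh 453,200.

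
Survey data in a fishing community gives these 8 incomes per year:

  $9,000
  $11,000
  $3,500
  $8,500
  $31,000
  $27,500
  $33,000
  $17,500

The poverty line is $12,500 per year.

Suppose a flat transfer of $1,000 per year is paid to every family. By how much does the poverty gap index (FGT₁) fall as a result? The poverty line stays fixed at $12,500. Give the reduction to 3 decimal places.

Before: below the line — $3,500, $8,500, $9,000, $11,000; poverty gap index (FGT₁) = 0.18000.
After the $1,000 transfer: below the line — $4,500, $9,500, $10,000, $12,000; poverty gap index (FGT₁) = 0.14000.
Reduction = 0.18000 − 0.14000 = 0.040.

0.040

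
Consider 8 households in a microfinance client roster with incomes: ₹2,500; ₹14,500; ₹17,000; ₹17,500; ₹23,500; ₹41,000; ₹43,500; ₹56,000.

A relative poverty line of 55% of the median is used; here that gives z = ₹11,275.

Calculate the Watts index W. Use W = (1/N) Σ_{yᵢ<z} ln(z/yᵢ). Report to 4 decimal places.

Poor units: ₹2,500 (q = 1 of N = 8).
Log gaps: ln(11275/2500) = 1.5063.
W = 1.506297 / 8 = 0.1883.

0.1883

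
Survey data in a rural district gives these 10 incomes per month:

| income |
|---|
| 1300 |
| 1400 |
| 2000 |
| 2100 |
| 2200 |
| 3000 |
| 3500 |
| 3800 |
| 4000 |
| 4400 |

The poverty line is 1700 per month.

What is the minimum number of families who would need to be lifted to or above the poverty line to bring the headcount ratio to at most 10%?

1

2 of the 10 families are poor, so H = 2/10 = 0.200.
A headcount ratio of at most 10% allows at most ⌊0.10 × 10⌋ = 1 poor families.
So at least 2 − 1 = 1 must be lifted.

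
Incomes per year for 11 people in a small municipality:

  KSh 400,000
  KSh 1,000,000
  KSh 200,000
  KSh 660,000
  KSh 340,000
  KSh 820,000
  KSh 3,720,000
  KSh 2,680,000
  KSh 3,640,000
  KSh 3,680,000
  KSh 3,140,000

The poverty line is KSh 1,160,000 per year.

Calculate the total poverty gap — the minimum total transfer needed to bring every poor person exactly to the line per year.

Below z: KSh 200,000, KSh 340,000, KSh 400,000, KSh 660,000, KSh 820,000, KSh 1,000,000 (q = 6 of N = 11).
Individual gaps: 1160000−200000 = 960000; 1160000−340000 = 820000; 1160000−400000 = 760000; 1160000−660000 = 500000; 1160000−820000 = 340000; 1160000−1000000 = 160000.
Aggregate gap = KSh 3,540,000.

KSh 3,540,000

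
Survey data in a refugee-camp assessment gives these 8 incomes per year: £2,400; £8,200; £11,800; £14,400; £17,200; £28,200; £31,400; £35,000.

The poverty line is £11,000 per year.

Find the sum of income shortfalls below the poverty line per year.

£11,400

Below the line: £2,400, £8,200 (q = 2 of N = 8).
Individual gaps: 11000−2400 = 8600; 11000−8200 = 2800.
Aggregate gap = £11,400.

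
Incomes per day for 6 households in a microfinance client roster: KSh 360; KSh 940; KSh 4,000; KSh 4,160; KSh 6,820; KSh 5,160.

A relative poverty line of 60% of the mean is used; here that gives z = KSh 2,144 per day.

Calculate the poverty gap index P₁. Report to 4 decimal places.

0.2323

Poor units: KSh 360, KSh 940 (q = 2 of N = 6).
Relative gaps: (2144−360)/2144 = 0.8321; (2144−940)/2144 = 0.5616.
Σ = 1.393657. Dividing by the full population N = 6 gives P₁ = 0.2323.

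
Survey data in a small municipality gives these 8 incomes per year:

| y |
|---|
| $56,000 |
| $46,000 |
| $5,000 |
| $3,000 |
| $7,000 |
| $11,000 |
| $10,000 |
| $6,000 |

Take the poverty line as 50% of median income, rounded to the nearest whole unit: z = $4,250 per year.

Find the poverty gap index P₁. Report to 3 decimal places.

Poor units: $3,000 (q = 1 of N = 8).
Normalized shortfalls: (4250−3000)/4250 = 0.2941.
Σ = 0.294118. Dividing by the full population N = 8 gives P₁ = 0.037.

0.037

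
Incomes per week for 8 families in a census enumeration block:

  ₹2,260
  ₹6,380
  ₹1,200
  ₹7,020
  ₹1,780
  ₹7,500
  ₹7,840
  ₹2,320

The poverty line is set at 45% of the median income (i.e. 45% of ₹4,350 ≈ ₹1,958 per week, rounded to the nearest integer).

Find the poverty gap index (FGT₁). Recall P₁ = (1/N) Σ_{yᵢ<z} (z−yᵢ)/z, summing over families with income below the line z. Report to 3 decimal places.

0.060

Incomes under z: ₹1,200, ₹1,780 (q = 2 of N = 8).
Shortfall ratios: (1958−1200)/1958 = 0.3871; (1958−1780)/1958 = 0.0909.
Sum of shortfalls = 0.478039; P₁ averages over all N: 0.478039 / 8 = 0.060.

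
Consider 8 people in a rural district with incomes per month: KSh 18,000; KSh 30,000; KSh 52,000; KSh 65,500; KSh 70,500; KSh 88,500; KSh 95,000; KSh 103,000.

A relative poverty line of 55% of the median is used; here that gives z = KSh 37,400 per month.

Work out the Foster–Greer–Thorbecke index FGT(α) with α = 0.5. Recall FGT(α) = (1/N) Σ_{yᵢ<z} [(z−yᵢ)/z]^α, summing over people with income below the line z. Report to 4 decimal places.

0.1456

Poor units: KSh 18,000, KSh 30,000 (q = 2 of N = 8).
Gap ratios (z−y)/z: (37400−18000)/37400 = 0.5187; (37400−30000)/37400 = 0.1979.
Raised to α = 0.5: 0.72022; 0.44482.
Sum = 1.165035; FGT(0.5) = 1.165035 / 8 = 0.1456.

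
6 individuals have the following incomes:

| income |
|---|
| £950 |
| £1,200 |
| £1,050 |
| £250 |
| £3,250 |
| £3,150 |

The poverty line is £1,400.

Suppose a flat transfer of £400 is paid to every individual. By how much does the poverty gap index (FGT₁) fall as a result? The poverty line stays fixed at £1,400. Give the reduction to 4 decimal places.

Before: below the line — £250, £950, £1,050, £1,200; poverty gap index (FGT₁) = 0.255952.
After the £400 transfer: below the line — £650, £1,350; poverty gap index (FGT₁) = 0.095238.
Reduction = 0.255952 − 0.095238 = 0.1607.

0.1607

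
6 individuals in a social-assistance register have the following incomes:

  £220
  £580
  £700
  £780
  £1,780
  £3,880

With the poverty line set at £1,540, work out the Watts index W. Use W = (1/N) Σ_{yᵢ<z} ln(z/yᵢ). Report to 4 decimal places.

Below the line: £220, £580, £700, £780 (q = 4 of N = 6).
Log shortfalls: ln(1540/220) = 1.9459; ln(1540/580) = 0.9765; ln(1540/700) = 0.7885; ln(1540/780) = 0.6802.
W = 4.391121 / 6 = 0.7319.

0.7319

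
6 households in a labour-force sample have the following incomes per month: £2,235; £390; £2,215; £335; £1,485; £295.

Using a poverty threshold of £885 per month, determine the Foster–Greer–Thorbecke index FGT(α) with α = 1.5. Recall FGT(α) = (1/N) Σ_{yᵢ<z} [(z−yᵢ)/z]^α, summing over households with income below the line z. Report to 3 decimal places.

Poor units: £295, £335, £390 (q = 3 of N = 6).
Normalized shortfalls: (885−295)/885 = 0.6667; (885−335)/885 = 0.6215; (885−390)/885 = 0.5593.
Raised to α = 1.5: 0.54433; 0.48992; 0.41830.
Sum = 1.452560; FGT(1.5) = 1.452560 / 6 = 0.242.

0.242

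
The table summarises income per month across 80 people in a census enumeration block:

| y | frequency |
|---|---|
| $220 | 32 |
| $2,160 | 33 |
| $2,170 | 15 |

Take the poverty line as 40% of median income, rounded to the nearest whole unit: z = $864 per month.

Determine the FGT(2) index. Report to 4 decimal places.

0.2222

Incomes under z: 32×$220 (q = 32 of N = 80).
Gap ratios (z−y)/z: (864−220)/864 = 0.7454 (×32).
Squared: 0.5556 (×32).
Sum = 17.778464; P₂ = 17.778464 / 80 = 0.2222.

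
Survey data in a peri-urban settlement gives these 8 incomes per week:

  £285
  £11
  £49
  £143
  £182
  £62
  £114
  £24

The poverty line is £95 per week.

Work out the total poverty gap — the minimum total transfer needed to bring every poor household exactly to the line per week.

£234

Below the line: £11, £24, £49, £62 (q = 4 of N = 8).
Individual gaps: 95−11 = 84; 95−24 = 71; 95−49 = 46; 95−62 = 33.
Aggregate gap = £234.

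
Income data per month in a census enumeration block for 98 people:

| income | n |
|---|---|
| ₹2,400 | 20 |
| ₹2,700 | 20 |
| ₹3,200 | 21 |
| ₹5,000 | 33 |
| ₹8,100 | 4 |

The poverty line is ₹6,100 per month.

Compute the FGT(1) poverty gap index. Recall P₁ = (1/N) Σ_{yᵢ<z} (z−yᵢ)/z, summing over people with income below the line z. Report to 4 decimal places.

Below z: 20×₹2,400, 20×₹2,700, 21×₹3,200, 33×₹5,000 (q = 94 of N = 98).
Normalized shortfalls: (6100−2400)/6100 = 0.6066 (×20); (6100−2700)/6100 = 0.5574 (×20); (6100−3200)/6100 = 0.4754 (×21); (6100−5000)/6100 = 0.1803 (×33).
Sum of shortfalls = 39.213115; P₁ averages over all N: 39.213115 / 98 = 0.4001.

0.4001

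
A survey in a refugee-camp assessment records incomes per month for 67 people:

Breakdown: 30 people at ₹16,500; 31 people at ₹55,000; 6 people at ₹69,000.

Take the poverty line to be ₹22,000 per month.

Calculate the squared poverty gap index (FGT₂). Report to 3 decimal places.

Poor units: 30×₹16,500 (q = 30 of N = 67).
Shortfall ratios: (22000−16500)/22000 = 0.2500 (×30).
Squared: 0.0625 (×30).
Sum = 1.875000; P₂ = 1.875000 / 67 = 0.028.

0.028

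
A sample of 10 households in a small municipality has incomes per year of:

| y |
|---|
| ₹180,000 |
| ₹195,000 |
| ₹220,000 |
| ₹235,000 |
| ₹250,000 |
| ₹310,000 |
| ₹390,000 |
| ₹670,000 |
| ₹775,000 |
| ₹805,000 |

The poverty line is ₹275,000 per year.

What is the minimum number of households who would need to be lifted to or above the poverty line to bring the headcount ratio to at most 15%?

5 of the 10 households are poor, so H = 5/10 = 0.500.
A headcount ratio of at most 15% allows at most ⌊0.15 × 10⌋ = 1 poor households.
So at least 5 − 1 = 4 must be lifted.

4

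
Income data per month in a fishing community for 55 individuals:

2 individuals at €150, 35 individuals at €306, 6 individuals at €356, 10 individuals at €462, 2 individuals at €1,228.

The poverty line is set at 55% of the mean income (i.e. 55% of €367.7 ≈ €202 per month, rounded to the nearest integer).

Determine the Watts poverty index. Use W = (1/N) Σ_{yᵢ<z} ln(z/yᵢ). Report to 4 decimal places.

0.0108

Incomes under z: 2×€150 (q = 2 of N = 55).
Log shortfalls: ln(202/150) = 0.2976 (×2).
W = 0.595265 / 55 = 0.0108.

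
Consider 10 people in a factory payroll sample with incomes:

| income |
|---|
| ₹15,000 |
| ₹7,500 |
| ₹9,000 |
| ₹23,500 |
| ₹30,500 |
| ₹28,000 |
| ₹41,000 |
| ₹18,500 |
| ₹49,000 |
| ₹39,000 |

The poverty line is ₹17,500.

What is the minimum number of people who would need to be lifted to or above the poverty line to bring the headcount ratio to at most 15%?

2

3 of the 10 people are poor, so H = 3/10 = 0.300.
A headcount ratio of at most 15% allows at most ⌊0.15 × 10⌋ = 1 poor people.
So at least 3 − 1 = 2 must be lifted.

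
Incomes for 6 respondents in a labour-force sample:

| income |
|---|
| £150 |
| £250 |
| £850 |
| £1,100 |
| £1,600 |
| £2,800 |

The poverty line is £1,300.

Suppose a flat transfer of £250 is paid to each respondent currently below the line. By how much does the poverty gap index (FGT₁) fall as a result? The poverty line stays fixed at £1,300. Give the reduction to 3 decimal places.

0.122

Before: below the line — £150, £250, £850, £1,100; poverty gap index (FGT₁) = 0.36538.
After the £250 transfer: below the line — £400, £500, £1,100; poverty gap index (FGT₁) = 0.24359.
Reduction = 0.36538 − 0.24359 = 0.122.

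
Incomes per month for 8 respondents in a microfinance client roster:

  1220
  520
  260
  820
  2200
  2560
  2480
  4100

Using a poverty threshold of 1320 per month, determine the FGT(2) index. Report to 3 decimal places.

Poor units: 260, 520, 820, 1220 (q = 4 of N = 8).
Gap ratios (z−y)/z: (1320−260)/1320 = 0.8030; (1320−520)/1320 = 0.6061; (1320−820)/1320 = 0.3788; (1320−1220)/1320 = 0.0758.
Squared: 0.6449; 0.3673; 0.1435; 0.0057.
Sum = 1.161387; P₂ = 1.161387 / 8 = 0.145.

0.145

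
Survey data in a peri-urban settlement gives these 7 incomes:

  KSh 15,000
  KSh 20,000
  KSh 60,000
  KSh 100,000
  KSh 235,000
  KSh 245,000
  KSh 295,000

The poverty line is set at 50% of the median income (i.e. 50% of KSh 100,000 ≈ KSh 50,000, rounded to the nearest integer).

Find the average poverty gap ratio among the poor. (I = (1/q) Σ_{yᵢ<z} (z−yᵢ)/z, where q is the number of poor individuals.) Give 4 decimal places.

Below z: KSh 15,000, KSh 20,000 (q = 2 of N = 7).
Relative gaps: 0.7000, 0.6000; sum = 1.300000.
I averages over the q = 2 poor units only: 1.300000 / 2 = 0.6500.

0.6500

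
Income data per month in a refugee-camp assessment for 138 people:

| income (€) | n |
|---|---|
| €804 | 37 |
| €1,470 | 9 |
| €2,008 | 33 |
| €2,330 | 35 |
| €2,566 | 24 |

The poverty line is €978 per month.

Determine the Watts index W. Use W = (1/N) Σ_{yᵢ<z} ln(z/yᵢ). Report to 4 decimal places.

Below the line: 37×€804 (q = 37 of N = 138).
Log gaps: ln(978/804) = 0.1959 (×37).
W = 7.248685 / 138 = 0.0525.

0.0525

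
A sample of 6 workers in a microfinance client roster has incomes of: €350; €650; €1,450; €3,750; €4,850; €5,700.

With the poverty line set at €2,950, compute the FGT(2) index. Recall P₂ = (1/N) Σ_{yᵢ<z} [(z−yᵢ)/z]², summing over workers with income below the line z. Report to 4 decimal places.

0.2739

Below z: €350, €650, €1,450 (q = 3 of N = 6).
Gap ratios (z−y)/z: (2950−350)/2950 = 0.8814; (2950−650)/2950 = 0.7797; (2950−1450)/2950 = 0.5085.
Squared: 0.7768; 0.6079; 0.2585.
Sum = 1.643206; P₂ = 1.643206 / 6 = 0.2739.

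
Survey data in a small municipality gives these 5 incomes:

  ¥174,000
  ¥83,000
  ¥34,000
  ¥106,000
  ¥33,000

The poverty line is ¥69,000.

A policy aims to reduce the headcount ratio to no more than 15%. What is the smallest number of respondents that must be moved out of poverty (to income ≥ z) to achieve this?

2

Currently q = 2 of N = 5 are below the line (H = 0.400).
A headcount ratio of at most 15% allows at most ⌊0.15 × 5⌋ = 0 poor respondents.
So at least 2 − 0 = 2 must be lifted.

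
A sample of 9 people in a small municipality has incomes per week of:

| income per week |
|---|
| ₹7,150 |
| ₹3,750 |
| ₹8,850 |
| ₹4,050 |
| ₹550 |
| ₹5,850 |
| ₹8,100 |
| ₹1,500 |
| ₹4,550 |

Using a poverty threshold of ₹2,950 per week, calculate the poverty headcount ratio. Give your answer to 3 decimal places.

0.222

2 of the 9 people have income below ₹2,950.
H = 2/9 = 0.222.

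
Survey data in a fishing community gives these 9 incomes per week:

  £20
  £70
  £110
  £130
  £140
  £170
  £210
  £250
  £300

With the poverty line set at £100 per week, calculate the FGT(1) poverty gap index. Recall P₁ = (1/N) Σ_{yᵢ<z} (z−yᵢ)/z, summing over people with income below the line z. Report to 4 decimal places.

0.1222

Incomes under z: £20, £70 (q = 2 of N = 9).
Shortfall ratios: (100−20)/100 = 0.8000; (100−70)/100 = 0.3000.
Σ = 1.100000. Dividing by the full population N = 9 gives P₁ = 0.1222.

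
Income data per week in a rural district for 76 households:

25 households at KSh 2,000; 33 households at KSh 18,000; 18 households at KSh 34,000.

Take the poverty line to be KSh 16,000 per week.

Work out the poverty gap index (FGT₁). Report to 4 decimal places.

0.2878

Poor units: 25×KSh 2,000 (q = 25 of N = 76).
Relative gaps: (16000−2000)/16000 = 0.8750 (×25).
Σ = 21.875000. Dividing by the full population N = 76 gives P₁ = 0.2878.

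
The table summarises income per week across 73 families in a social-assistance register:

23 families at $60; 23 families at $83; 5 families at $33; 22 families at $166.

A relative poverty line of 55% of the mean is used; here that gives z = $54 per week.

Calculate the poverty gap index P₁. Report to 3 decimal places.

0.027

Below the line: 5×$33 (q = 5 of N = 73).
Shortfall ratios: (54−33)/54 = 0.3889 (×5).
Σ = 1.944444. Dividing by the full population N = 73 gives P₁ = 0.027.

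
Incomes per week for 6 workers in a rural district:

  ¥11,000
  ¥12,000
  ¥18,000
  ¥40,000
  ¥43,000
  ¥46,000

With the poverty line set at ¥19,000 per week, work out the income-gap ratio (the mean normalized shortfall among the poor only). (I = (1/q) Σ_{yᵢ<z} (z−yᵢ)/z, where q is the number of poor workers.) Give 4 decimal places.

0.2807

Poor units: ¥11,000, ¥12,000, ¥18,000 (q = 3 of N = 6).
Shortfall ratios (z−y)/z: 0.4211, 0.3684, 0.0526; sum = 0.842105.
I averages over the q = 3 poor units only: 0.842105 / 3 = 0.2807.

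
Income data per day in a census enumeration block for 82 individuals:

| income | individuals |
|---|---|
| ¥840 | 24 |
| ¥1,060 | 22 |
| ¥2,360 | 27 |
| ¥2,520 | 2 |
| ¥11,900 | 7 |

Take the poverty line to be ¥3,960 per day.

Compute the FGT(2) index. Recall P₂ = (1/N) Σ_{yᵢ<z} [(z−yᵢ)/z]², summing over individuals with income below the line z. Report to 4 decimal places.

0.3825

Below z: 24×¥840, 22×¥1,060, 27×¥2,360, 2×¥2,520 (q = 75 of N = 82).
Normalized shortfalls: (3960−840)/3960 = 0.7879 (×24); (3960−1060)/3960 = 0.7323 (×22); (3960−2360)/3960 = 0.4040 (×27); (3960−2520)/3960 = 0.3636 (×2).
Squared: 0.6208 (×24); 0.5363 (×22); 0.1632 (×27); 0.1322 (×2).
Sum = 31.368789; P₂ = 31.368789 / 82 = 0.3825.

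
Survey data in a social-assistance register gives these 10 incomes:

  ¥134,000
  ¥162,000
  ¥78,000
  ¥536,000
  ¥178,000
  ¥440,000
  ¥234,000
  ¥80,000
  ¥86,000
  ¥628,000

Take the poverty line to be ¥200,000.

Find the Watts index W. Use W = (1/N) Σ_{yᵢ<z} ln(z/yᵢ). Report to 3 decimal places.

0.343

Below the line: ¥78,000, ¥80,000, ¥86,000, ¥134,000, ¥162,000, ¥178,000 (q = 6 of N = 10).
ln(z/y) terms: ln(200000/78000) = 0.9416; ln(200000/80000) = 0.9163; ln(200000/86000) = 0.8440; ln(200000/134000) = 0.4005; ln(200000/162000) = 0.2107; ln(200000/178000) = 0.1165.
W = 3.429602 / 10 = 0.343.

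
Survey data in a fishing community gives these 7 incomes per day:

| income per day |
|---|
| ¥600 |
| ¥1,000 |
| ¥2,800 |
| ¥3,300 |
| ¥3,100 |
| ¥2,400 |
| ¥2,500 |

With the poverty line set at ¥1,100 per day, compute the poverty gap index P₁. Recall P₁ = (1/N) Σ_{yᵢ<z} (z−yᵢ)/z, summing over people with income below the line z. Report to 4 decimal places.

Below z: ¥600, ¥1,000 (q = 2 of N = 7).
Normalized shortfalls: (1100−600)/1100 = 0.4545; (1100−1000)/1100 = 0.0909.
Σ = 0.545455. Dividing by the full population N = 7 gives P₁ = 0.0779.

0.0779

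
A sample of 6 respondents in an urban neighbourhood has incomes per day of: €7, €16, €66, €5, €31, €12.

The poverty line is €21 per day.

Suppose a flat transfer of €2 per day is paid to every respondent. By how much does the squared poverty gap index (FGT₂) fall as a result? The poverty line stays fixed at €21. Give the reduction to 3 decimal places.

0.060

Before: below the line — €5, €7, €12, €16; squared poverty gap index (FGT₂) = 0.21088.
After the €2 transfer: below the line — €7, €9, €14, €18; squared poverty gap index (FGT₂) = 0.15042.
Reduction = 0.21088 − 0.15042 = 0.060.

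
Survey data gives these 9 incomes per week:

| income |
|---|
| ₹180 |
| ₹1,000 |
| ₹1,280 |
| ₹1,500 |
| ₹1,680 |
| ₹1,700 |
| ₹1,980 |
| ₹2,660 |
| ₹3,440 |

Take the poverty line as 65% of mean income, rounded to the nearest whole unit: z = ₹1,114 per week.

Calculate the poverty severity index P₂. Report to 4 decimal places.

Poor units: ₹180, ₹1,000 (q = 2 of N = 9).
Shortfall ratios: (1114−180)/1114 = 0.8384; (1114−1000)/1114 = 0.1023.
Squared: 0.7029; 0.0105.
Sum = 0.713421; P₂ = 0.713421 / 9 = 0.0793.

0.0793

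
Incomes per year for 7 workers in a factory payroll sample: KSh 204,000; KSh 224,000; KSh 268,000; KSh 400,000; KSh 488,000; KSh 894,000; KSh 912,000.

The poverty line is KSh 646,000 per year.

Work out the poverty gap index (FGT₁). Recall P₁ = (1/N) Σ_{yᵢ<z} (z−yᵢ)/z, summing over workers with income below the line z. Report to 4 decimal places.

Poor units: KSh 204,000, KSh 224,000, KSh 268,000, KSh 400,000, KSh 488,000 (q = 5 of N = 7).
Normalized shortfalls: (646000−204000)/646000 = 0.6842; (646000−224000)/646000 = 0.6533; (646000−268000)/646000 = 0.5851; (646000−400000)/646000 = 0.3808; (646000−488000)/646000 = 0.2446.
Σ = 2.547988. Dividing by the full population N = 7 gives P₁ = 0.3640.

0.3640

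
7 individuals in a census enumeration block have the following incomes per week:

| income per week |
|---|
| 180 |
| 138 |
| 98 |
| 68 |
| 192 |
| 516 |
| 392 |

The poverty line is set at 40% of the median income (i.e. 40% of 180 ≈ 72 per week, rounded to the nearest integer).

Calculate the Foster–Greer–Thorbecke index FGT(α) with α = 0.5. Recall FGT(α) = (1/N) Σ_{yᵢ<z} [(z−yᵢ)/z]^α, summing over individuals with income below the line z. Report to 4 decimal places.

0.0337

Incomes under z: 68 (q = 1 of N = 7).
Normalized shortfalls: (72−68)/72 = 0.0556.
Raised to α = 0.5: 0.23570.
Sum = 0.235702; FGT(0.5) = 0.235702 / 7 = 0.0337.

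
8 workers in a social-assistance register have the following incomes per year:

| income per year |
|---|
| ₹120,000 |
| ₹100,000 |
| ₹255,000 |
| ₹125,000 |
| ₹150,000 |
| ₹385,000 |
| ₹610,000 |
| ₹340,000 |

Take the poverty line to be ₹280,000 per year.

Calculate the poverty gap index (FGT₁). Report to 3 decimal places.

0.290

Below z: ₹100,000, ₹120,000, ₹125,000, ₹150,000, ₹255,000 (q = 5 of N = 8).
Shortfall ratios: (280000−100000)/280000 = 0.6429; (280000−120000)/280000 = 0.5714; (280000−125000)/280000 = 0.5536; (280000−150000)/280000 = 0.4643; (280000−255000)/280000 = 0.0893.
Σ = 2.321429. Dividing by the full population N = 8 gives P₁ = 0.290.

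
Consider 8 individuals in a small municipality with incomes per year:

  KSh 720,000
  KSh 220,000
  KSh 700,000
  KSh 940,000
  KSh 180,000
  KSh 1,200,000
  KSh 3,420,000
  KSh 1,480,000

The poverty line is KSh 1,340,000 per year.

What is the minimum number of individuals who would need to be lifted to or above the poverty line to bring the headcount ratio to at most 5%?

6

6 of the 8 individuals are poor, so H = 6/8 = 0.750.
A headcount ratio of at most 5% allows at most ⌊0.05 × 8⌋ = 0 poor individuals.
So at least 6 − 0 = 6 must be lifted.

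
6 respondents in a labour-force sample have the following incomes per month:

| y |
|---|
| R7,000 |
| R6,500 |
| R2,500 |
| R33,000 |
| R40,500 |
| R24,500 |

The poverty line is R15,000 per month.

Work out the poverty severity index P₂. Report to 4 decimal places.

Incomes under z: R2,500, R6,500, R7,000 (q = 3 of N = 6).
Shortfall ratios: (15000−2500)/15000 = 0.8333; (15000−6500)/15000 = 0.5667; (15000−7000)/15000 = 0.5333.
Squared: 0.6944; 0.3211; 0.2844.
Sum = 1.300000; P₂ = 1.300000 / 6 = 0.2167.

0.2167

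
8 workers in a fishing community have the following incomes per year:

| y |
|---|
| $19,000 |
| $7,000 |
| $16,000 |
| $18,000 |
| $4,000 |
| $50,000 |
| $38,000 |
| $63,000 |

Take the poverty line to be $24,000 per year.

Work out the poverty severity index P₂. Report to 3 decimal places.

0.177

Incomes under z: $4,000, $7,000, $16,000, $18,000, $19,000 (q = 5 of N = 8).
Normalized shortfalls: (24000−4000)/24000 = 0.8333; (24000−7000)/24000 = 0.7083; (24000−16000)/24000 = 0.3333; (24000−18000)/24000 = 0.2500; (24000−19000)/24000 = 0.2083.
Squared: 0.6944; 0.5017; 0.1111; 0.0625; 0.0434.
Sum = 1.413194; P₂ = 1.413194 / 8 = 0.177.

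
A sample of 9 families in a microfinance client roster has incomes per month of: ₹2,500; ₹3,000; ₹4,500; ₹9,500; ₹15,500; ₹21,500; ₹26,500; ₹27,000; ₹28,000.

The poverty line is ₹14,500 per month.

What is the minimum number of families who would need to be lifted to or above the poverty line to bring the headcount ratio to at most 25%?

2

Currently q = 4 of N = 9 are below the line (H = 0.444).
A headcount ratio of at most 25% allows at most ⌊0.25 × 9⌋ = 2 poor families.
So at least 4 − 2 = 2 must be lifted.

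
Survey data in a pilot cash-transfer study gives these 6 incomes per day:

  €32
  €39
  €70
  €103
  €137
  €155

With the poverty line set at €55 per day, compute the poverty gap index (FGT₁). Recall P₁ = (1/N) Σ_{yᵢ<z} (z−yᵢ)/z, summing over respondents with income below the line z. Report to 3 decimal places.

Incomes under z: €32, €39 (q = 2 of N = 6).
Gap ratios (z−y)/z: (55−32)/55 = 0.4182; (55−39)/55 = 0.2909.
Σ = 0.709091. Dividing by the full population N = 6 gives P₁ = 0.118.

0.118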